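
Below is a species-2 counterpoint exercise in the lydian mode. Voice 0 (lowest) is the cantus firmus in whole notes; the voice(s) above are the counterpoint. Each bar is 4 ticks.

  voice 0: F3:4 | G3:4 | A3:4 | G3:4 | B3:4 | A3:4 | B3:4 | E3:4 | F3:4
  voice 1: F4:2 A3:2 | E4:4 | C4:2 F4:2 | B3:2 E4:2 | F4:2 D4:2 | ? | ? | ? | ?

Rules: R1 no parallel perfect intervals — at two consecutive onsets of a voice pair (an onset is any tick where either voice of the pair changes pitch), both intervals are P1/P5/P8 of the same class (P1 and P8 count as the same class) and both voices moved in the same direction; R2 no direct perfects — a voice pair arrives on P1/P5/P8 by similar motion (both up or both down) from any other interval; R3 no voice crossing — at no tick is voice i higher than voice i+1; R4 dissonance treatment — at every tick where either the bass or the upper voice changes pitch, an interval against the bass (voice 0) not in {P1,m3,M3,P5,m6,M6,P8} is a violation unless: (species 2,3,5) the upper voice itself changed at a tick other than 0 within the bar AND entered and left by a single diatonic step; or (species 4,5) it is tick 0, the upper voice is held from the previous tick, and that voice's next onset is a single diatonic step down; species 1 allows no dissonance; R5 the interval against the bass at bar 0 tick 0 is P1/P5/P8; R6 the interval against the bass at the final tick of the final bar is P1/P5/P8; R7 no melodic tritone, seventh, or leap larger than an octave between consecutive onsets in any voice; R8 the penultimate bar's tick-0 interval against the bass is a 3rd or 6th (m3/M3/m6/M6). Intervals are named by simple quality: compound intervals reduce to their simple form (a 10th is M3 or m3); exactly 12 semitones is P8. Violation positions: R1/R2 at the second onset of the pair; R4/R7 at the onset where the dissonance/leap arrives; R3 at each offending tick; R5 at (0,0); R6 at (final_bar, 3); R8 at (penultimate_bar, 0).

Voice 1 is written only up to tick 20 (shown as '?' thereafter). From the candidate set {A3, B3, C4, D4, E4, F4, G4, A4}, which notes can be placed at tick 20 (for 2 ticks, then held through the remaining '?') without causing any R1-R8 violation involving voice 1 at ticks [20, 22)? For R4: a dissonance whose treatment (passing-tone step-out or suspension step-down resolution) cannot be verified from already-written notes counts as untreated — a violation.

{A4, C4, E4, F4}

A3: violates R2
B3: violates R4
C4: legal
D4: violates R4
E4: legal
F4: legal
G4: violates R4
A4: legal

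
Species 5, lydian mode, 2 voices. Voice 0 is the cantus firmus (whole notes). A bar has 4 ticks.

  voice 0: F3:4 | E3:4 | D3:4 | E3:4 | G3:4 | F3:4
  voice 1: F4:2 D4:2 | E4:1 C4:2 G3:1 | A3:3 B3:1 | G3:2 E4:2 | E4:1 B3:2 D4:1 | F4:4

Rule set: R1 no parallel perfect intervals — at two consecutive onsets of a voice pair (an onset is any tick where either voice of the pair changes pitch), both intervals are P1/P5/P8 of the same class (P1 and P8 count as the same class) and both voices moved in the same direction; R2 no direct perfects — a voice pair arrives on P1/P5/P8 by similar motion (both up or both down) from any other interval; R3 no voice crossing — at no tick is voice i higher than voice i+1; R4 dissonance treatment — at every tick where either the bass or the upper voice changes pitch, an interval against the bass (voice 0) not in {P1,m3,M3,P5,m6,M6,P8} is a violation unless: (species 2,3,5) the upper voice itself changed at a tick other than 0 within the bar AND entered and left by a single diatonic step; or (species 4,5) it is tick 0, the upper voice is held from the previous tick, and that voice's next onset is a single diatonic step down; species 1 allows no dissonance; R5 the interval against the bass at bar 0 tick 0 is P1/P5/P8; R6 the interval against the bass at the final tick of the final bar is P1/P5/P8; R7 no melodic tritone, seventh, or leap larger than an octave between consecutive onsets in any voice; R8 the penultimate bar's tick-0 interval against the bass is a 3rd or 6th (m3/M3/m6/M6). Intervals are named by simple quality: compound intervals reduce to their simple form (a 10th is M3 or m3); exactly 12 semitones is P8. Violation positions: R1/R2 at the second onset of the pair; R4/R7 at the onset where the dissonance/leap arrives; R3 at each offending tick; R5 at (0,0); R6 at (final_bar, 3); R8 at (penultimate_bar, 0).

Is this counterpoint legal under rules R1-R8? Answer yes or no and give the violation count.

Yes (0 violations)

bar 0: v0=F3 v1=F4 (P8)
bar 1: v0=E3 v1=E4 (P8)
bar 2: v0=D3 v1=A3 (P5)
bar 3: v0=E3 v1=G3 (m3)
bar 4: v0=G3 v1=E4 (M6)
bar 5: v0=F3 v1=F4 (P8)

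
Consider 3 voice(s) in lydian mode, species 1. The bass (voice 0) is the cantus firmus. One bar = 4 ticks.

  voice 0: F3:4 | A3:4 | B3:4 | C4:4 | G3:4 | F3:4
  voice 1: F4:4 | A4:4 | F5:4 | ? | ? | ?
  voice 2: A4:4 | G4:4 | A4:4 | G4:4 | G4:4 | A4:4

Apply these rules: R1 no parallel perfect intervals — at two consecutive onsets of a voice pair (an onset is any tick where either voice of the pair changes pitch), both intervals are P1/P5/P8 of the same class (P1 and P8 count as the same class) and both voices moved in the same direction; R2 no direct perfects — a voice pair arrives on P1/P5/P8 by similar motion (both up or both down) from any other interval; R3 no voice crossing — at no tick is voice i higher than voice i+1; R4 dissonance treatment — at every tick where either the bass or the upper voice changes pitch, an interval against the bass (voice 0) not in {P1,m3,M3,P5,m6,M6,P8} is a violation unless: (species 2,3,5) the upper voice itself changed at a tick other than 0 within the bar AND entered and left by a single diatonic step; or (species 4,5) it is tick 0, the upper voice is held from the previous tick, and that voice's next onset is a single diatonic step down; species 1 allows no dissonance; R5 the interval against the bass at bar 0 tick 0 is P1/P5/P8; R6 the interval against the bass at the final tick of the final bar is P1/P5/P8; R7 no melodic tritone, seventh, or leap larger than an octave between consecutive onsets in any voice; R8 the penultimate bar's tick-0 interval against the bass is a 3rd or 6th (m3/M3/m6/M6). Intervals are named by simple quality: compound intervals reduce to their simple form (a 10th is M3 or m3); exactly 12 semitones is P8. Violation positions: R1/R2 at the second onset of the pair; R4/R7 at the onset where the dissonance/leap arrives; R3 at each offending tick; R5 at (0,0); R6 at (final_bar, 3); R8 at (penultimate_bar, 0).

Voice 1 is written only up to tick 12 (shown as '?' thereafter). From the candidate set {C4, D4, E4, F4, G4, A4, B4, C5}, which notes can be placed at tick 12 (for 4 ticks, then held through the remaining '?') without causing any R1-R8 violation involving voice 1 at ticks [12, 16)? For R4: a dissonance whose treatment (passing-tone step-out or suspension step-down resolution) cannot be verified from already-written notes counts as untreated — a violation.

C4: violates R2,R7
D4: violates R4,R7
E4: violates R7
F4: violates R4
G4: violates R2,R7
A4: violates R3
B4: violates R3,R4,R7
C5: violates R3

{}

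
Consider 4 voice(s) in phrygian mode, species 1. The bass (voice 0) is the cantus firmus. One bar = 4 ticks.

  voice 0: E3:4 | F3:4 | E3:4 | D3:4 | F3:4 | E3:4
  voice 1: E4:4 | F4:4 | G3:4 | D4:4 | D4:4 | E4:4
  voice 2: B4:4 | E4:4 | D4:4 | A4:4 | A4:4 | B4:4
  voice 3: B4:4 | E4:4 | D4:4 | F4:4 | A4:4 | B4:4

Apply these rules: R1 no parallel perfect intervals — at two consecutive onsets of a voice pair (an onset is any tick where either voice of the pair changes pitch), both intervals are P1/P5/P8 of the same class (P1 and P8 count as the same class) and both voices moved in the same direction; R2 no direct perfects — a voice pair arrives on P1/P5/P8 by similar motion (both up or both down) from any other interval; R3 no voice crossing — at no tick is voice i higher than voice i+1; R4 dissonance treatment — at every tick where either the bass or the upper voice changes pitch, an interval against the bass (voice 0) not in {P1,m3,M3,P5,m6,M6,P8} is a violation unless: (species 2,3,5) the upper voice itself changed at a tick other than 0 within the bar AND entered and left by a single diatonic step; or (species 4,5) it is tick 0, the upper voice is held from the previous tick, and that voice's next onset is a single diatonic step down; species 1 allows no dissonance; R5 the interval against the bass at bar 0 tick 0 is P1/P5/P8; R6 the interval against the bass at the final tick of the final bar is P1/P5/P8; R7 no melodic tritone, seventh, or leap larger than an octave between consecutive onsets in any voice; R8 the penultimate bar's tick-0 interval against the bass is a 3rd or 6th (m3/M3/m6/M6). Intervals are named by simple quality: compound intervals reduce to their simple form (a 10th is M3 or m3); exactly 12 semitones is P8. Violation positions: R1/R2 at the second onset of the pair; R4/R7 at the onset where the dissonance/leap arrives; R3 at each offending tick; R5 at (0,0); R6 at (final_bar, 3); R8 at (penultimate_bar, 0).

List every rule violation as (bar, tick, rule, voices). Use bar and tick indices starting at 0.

bar 0: v0=E3 v1=E4 v2=B4 v3=B4 downbeat P5
bar 1: v0=F3 v1=F4 v2=E4 v3=E4 downbeat M7
bar 2: v0=E3 v1=G3 v2=D4 v3=D4 downbeat m7
bar 3: v0=D3 v1=D4 v2=A4 v3=F4 downbeat m3
bar 4: v0=F3 v1=D4 v2=A4 v3=A4 downbeat M3
bar 5: v0=E3 v1=E4 v2=B4 v3=B4 downbeat P5
  -> R1 @ bar 1 tick 0 v(0, 1): E3/E4 P8 -> F3/F4 P8 similar
  -> R1 @ bar 1 tick 0 v(2, 3): B4/B4 P1 -> E4/E4 P1 similar
  -> R3 @ bar 1 tick 0 v(1, 2): F4 above E4
  -> R4 @ bar 1 tick 0 v(0, 2): F3/E4 M7 untreated
  -> R4 @ bar 1 tick 0 v(0, 3): F3/E4 M7 untreated
  -> R3 @ bar 1 tick 1 v(1, 2): F4 above E4
  -> R3 @ bar 1 tick 2 v(1, 2): F4 above E4
  -> R3 @ bar 1 tick 3 v(1, 2): F4 above E4
  -> R1 @ bar 2 tick 0 v(2, 3): E4/E4 P1 -> D4/D4 P1 similar
  -> R2 @ bar 2 tick 0 v(1, 2): F4/E4 m2 -> G3/D4 P5 similar
  -> R2 @ bar 2 tick 0 v(1, 3): F4/E4 m2 -> G3/D4 P5 similar
  -> R4 @ bar 2 tick 0 v(0, 2): E3/D4 m7 untreated
  -> R4 @ bar 2 tick 0 v(0, 3): E3/D4 m7 untreated
  -> R7 @ bar 2 tick 0 v(1,): F4->G3 leap 10st
  -> R1 @ bar 3 tick 0 v(1, 2): G3/D4 P5 -> D4/A4 P5 similar
  -> R3 @ bar 3 tick 0 v(2, 3): A4 above F4
  -> R3 @ bar 3 tick 1 v(2, 3): A4 above F4
  -> R3 @ bar 3 tick 2 v(2, 3): A4 above F4
  -> R3 @ bar 3 tick 3 v(2, 3): A4 above F4
  -> R1 @ bar 5 tick 0 v(1, 2): D4/A4 P5 -> E4/B4 P5 similar
  -> R1 @ bar 5 tick 0 v(1, 3): D4/A4 P5 -> E4/B4 P5 similar
  -> R1 @ bar 5 tick 0 v(2, 3): A4/A4 P1 -> B4/B4 P1 similar

(1, 0, R1, (0, 1))
(1, 0, R1, (2, 3))
(1, 0, R3, (1, 2))
(1, 0, R4, (0, 2))
(1, 0, R4, (0, 3))
(1, 1, R3, (1, 2))
(1, 2, R3, (1, 2))
(1, 3, R3, (1, 2))
(2, 0, R1, (2, 3))
(2, 0, R2, (1, 2))
(2, 0, R2, (1, 3))
(2, 0, R4, (0, 2))
(2, 0, R4, (0, 3))
(2, 0, R7, (1,))
(3, 0, R1, (1, 2))
(3, 0, R3, (2, 3))
(3, 1, R3, (2, 3))
(3, 2, R3, (2, 3))
(3, 3, R3, (2, 3))
(5, 0, R1, (1, 2))
(5, 0, R1, (1, 3))
(5, 0, R1, (2, 3))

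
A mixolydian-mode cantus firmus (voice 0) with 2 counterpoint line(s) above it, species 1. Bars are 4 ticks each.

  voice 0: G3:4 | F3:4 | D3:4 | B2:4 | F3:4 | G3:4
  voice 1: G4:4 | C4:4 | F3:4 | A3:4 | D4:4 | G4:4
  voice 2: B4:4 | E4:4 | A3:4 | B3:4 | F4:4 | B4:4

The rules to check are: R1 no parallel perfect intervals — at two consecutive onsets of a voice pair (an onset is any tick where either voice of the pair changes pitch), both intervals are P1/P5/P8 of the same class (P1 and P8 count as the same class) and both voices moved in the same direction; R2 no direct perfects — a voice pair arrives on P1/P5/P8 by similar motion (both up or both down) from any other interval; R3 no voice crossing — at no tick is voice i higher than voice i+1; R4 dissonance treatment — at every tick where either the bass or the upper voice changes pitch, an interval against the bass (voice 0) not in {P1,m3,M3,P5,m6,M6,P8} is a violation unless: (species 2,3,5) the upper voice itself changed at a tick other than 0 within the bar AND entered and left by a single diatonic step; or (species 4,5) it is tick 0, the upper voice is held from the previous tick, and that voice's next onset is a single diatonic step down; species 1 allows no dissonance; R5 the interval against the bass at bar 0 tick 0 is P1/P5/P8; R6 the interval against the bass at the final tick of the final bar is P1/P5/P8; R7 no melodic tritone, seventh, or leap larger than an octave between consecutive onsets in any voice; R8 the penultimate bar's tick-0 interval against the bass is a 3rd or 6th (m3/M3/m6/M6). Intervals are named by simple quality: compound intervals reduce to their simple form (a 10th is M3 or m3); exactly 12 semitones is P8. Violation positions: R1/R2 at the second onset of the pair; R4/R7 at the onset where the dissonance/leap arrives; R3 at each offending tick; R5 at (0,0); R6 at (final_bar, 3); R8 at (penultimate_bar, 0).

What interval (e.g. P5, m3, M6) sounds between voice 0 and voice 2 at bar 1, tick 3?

voice 0=F3 voice 2=E4 -> M7

M7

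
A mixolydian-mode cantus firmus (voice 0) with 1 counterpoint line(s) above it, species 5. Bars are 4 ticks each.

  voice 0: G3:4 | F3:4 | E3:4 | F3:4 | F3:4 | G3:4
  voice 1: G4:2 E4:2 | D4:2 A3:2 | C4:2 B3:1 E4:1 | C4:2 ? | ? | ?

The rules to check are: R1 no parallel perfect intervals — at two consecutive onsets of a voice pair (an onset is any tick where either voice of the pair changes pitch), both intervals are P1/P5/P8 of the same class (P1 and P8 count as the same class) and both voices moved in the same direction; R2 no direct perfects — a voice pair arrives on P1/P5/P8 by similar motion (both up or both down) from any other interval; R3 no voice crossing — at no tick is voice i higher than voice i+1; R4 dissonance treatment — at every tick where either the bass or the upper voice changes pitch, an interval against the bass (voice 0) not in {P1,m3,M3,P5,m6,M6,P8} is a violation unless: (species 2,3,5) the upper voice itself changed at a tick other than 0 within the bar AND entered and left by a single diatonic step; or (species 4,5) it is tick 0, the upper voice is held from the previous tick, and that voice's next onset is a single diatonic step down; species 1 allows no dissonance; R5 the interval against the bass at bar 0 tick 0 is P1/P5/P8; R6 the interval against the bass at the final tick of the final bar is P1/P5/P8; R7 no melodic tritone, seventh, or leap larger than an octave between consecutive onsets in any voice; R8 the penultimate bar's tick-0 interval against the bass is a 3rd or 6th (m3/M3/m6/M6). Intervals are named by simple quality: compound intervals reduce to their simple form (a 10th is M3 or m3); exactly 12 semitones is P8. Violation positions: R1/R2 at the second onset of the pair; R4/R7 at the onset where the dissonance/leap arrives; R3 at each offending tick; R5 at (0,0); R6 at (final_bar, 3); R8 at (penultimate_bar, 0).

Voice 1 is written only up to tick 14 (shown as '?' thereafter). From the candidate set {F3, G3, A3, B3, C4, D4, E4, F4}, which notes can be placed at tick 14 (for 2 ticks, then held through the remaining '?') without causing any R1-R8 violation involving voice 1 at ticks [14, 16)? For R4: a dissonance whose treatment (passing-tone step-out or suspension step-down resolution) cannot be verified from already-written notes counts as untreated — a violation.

F3: legal
G3: violates R4
A3: legal
B3: violates R4
C4: legal
D4: legal
E4: violates R4
F4: legal

{A3, C4, D4, F3, F4}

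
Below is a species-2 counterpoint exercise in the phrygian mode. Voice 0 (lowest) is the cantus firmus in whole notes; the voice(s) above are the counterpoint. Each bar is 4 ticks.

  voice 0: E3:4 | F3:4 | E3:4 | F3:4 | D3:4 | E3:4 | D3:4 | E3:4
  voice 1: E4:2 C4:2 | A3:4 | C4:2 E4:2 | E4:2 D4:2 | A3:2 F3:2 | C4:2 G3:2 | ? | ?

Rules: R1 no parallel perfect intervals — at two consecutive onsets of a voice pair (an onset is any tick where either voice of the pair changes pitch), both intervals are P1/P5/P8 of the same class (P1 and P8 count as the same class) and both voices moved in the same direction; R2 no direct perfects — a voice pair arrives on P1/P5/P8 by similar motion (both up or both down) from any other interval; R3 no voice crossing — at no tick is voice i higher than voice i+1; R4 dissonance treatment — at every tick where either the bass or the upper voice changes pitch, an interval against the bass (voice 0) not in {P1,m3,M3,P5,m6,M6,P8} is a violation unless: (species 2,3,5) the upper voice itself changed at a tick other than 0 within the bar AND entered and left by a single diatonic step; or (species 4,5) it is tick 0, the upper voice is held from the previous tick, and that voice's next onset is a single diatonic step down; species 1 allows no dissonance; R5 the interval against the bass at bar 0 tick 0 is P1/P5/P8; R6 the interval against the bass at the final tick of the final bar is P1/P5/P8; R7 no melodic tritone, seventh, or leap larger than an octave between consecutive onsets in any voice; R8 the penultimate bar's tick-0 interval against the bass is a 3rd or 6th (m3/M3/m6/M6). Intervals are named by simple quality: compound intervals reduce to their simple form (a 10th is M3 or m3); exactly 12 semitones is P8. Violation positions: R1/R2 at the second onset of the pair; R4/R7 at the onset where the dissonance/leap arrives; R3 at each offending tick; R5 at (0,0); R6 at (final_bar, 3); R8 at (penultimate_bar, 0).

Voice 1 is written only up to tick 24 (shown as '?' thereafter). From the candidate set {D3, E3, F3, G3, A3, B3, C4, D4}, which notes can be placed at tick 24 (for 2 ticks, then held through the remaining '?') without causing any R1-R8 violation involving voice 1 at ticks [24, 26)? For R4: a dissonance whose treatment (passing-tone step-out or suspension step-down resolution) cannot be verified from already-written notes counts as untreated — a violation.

D3: violates R2,R8
E3: violates R4,R8
F3: legal
G3: violates R4,R8
A3: violates R8
B3: legal
C4: violates R4,R8
D4: violates R8

{B3, F3}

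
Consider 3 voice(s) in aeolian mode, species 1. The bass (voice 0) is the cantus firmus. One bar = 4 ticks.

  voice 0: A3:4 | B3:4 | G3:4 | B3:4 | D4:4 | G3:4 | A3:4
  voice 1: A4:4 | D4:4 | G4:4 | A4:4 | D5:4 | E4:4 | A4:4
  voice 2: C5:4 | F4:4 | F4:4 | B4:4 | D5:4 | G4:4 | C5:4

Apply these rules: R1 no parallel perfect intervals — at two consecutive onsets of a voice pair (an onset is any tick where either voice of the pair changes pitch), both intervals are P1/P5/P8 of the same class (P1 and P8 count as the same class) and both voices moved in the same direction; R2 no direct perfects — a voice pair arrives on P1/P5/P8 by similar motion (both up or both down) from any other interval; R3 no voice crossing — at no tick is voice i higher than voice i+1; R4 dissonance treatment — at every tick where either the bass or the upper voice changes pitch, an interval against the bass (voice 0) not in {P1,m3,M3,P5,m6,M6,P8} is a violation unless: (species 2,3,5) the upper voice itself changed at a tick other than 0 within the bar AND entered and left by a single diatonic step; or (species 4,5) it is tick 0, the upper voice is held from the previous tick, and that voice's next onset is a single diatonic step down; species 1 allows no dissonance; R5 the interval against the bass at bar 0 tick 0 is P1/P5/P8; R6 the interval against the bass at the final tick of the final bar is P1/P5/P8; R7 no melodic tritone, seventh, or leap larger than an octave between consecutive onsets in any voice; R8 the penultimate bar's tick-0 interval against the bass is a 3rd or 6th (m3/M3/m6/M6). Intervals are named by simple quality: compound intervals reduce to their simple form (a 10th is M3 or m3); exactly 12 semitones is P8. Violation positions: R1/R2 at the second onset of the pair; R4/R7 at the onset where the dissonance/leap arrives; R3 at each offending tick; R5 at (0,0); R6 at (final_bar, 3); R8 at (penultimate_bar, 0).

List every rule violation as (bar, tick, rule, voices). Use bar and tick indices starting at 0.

bar 0: v0=A3 v1=A4 v2=C5 downbeat m3
bar 1: v0=B3 v1=D4 v2=F4 downbeat TT
bar 2: v0=G3 v1=G4 v2=F4 downbeat m7
bar 3: v0=B3 v1=A4 v2=B4 downbeat P8
bar 4: v0=D4 v1=D5 v2=D5 downbeat P8
bar 5: v0=G3 v1=E4 v2=G4 downbeat P8
bar 6: v0=A3 v1=A4 v2=C5 downbeat m3
  -> R5 @ bar 0 tick 0 v(0, 2): opens on m3
  -> R4 @ bar 1 tick 0 v(0, 2): B3/F4 TT untreated
  -> R3 @ bar 2 tick 0 v(1, 2): G4 above F4
  -> R4 @ bar 2 tick 0 v(0, 2): G3/F4 m7 untreated
  -> R3 @ bar 2 tick 1 v(1, 2): G4 above F4
  -> R3 @ bar 2 tick 2 v(1, 2): G4 above F4
  -> R3 @ bar 2 tick 3 v(1, 2): G4 above F4
  -> R2 @ bar 3 tick 0 v(0, 2): G3/F4 m7 -> B3/B4 P8 similar
  -> R4 @ bar 3 tick 0 v(0, 1): B3/A4 m7 untreated
  -> R7 @ bar 3 tick 0 v(2,): F4->B4 leap 6st
  -> R1 @ bar 4 tick 0 v(0, 2): B3/B4 P8 -> D4/D5 P8 similar
  -> R2 @ bar 4 tick 0 v(0, 1): B3/A4 m7 -> D4/D5 P8 similar
  -> R2 @ bar 4 tick 0 v(1, 2): A4/B4 M2 -> D5/D5 P1 similar
  -> R1 @ bar 5 tick 0 v(0, 2): D4/D5 P8 -> G3/G4 P8 similar
  -> R7 @ bar 5 tick 0 v(1,): D5->E4 leap 10st
  -> R8 @ bar 5 tick 0 v(0, 2): penult P8 not 3rd/6th
  -> R2 @ bar 6 tick 0 v(0, 1): G3/E4 M6 -> A3/A4 P8 similar
  -> R6 @ bar 6 tick 3 v(0, 2): closes on m3

(0, 0, R5, (0, 2))
(1, 0, R4, (0, 2))
(2, 0, R3, (1, 2))
(2, 0, R4, (0, 2))
(2, 1, R3, (1, 2))
(2, 2, R3, (1, 2))
(2, 3, R3, (1, 2))
(3, 0, R2, (0, 2))
(3, 0, R4, (0, 1))
(3, 0, R7, (2,))
(4, 0, R1, (0, 2))
(4, 0, R2, (0, 1))
(4, 0, R2, (1, 2))
(5, 0, R1, (0, 2))
(5, 0, R7, (1,))
(5, 0, R8, (0, 2))
(6, 0, R2, (0, 1))
(6, 3, R6, (0, 2))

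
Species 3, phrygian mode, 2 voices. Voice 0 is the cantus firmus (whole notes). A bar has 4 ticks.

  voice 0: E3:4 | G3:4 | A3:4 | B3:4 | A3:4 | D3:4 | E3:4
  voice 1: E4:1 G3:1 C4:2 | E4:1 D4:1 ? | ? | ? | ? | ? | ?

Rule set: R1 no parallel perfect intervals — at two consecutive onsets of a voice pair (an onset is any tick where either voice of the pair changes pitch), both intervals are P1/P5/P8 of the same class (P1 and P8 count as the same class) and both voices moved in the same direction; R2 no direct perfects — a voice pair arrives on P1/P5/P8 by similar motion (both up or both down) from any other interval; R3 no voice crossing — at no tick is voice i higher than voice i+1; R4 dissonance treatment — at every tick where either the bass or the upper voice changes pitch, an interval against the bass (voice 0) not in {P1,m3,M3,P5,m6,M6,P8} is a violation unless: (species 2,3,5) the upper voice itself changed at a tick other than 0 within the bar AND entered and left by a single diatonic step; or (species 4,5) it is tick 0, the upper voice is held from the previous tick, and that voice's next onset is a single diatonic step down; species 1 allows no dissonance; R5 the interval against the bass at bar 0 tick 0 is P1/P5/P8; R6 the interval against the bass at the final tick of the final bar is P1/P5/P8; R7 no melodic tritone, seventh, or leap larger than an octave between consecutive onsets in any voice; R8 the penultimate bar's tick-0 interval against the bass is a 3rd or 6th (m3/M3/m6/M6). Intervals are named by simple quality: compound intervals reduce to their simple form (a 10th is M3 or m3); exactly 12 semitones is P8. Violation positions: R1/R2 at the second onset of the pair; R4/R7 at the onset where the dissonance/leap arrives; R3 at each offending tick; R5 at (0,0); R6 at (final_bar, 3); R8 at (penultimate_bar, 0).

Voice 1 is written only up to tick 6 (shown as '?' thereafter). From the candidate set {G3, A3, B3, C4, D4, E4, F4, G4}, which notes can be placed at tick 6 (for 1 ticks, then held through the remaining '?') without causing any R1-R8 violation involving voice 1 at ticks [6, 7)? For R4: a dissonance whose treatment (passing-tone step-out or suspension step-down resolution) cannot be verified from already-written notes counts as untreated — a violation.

G3: legal
A3: violates R4
B3: legal
C4: violates R4
D4: legal
E4: legal
F4: violates R4
G4: legal

{B3, D4, E4, G3, G4}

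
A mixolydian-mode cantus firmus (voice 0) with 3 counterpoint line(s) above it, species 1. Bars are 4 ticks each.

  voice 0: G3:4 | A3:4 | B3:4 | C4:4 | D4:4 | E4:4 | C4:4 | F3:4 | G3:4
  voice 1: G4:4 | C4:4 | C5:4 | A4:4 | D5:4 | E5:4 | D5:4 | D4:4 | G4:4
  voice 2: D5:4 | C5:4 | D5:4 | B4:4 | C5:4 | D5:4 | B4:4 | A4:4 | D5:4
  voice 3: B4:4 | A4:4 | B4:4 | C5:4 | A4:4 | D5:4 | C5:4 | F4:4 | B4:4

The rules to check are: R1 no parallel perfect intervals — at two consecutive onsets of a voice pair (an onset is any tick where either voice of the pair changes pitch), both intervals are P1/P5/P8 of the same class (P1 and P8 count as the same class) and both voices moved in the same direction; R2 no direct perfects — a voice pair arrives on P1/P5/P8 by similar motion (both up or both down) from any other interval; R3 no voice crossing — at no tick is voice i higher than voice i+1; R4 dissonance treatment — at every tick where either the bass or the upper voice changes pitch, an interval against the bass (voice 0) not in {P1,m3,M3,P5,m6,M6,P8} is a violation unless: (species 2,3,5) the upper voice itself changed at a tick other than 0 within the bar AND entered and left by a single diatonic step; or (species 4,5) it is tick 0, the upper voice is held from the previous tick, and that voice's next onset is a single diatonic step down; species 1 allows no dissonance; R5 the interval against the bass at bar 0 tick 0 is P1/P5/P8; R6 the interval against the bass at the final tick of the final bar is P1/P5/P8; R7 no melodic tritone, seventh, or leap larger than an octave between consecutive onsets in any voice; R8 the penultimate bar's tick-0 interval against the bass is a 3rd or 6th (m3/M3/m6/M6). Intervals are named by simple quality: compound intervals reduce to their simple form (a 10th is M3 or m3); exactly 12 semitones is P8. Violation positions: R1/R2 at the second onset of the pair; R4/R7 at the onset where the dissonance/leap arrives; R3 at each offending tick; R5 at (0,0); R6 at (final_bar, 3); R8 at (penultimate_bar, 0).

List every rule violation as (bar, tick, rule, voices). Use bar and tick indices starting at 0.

(0, 0, R3, (2, 3))
(0, 0, R5, (0, 3))
(0, 1, R3, (2, 3))
(0, 2, R3, (2, 3))
(0, 3, R3, (2, 3))
(1, 0, R2, (1, 2))
(1, 0, R3, (2, 3))
(1, 1, R3, (2, 3))
(1, 2, R3, (2, 3))
(1, 3, R3, (2, 3))
(2, 0, R1, (0, 3))
(2, 0, R3, (2, 3))
(2, 0, R4, (0, 1))
(2, 1, R3, (2, 3))
(2, 2, R3, (2, 3))
(2, 3, R3, (2, 3))
(3, 0, R1, (0, 3))
(3, 0, R4, (0, 2))
(4, 0, R2, (0, 1))
(4, 0, R3, (1, 2))
(4, 0, R3, (2, 3))
(4, 0, R4, (0, 2))
(4, 1, R3, (1, 2))
(4, 1, R3, (2, 3))
(4, 2, R3, (1, 2))
(4, 2, R3, (2, 3))
(4, 3, R3, (1, 2))
(4, 3, R3, (2, 3))
(5, 0, R1, (0, 1))
(5, 0, R2, (2, 3))
(5, 0, R3, (1, 2))
(5, 0, R4, (0, 2))
(5, 0, R4, (0, 3))
(5, 1, R3, (1, 2))
(5, 2, R3, (1, 2))
(5, 3, R3, (1, 2))
(6, 0, R2, (0, 3))
(6, 0, R3, (1, 2))
(6, 0, R4, (0, 1))
(6, 0, R4, (0, 2))
(6, 1, R3, (1, 2))
(6, 2, R3, (1, 2))
(6, 3, R3, (1, 2))
(7, 0, R1, (0, 3))
(7, 0, R2, (1, 2))
(7, 0, R3, (2, 3))
(7, 0, R8, (0, 3))
(7, 1, R3, (2, 3))
(7, 2, R3, (2, 3))
(7, 3, R3, (2, 3))
(8, 0, R1, (1, 2))
(8, 0, R2, (0, 1))
(8, 0, R2, (0, 2))
(8, 0, R3, (2, 3))
(8, 0, R7, (3,))
(8, 1, R3, (2, 3))
(8, 2, R3, (2, 3))
(8, 3, R3, (2, 3))
(8, 3, R6, (0, 3))

bar 0: v0=G3 v1=G4 v2=D5 v3=B4 downbeat M3
bar 1: v0=A3 v1=C4 v2=C5 v3=A4 downbeat P8
bar 2: v0=B3 v1=C5 v2=D5 v3=B4 downbeat P8
bar 3: v0=C4 v1=A4 v2=B4 v3=C5 downbeat P8
bar 4: v0=D4 v1=D5 v2=C5 v3=A4 downbeat P5
bar 5: v0=E4 v1=E5 v2=D5 v3=D5 downbeat m7
bar 6: v0=C4 v1=D5 v2=B4 v3=C5 downbeat P8
bar 7: v0=F3 v1=D4 v2=A4 v3=F4 downbeat P8
bar 8: v0=G3 v1=G4 v2=D5 v3=B4 downbeat M3
  -> R3 @ bar 0 tick 0 v(2, 3): D5 above B4
  -> R5 @ bar 0 tick 0 v(0, 3): opens on M3
  -> R3 @ bar 0 tick 1 v(2, 3): D5 above B4
  -> R3 @ bar 0 tick 2 v(2, 3): D5 above B4
  -> R3 @ bar 0 tick 3 v(2, 3): D5 above B4
  -> R2 @ bar 1 tick 0 v(1, 2): G4/D5 P5 -> C4/C5 P8 similar
  -> R3 @ bar 1 tick 0 v(2, 3): C5 above A4
  -> R3 @ bar 1 tick 1 v(2, 3): C5 above A4
  -> R3 @ bar 1 tick 2 v(2, 3): C5 above A4
  -> R3 @ bar 1 tick 3 v(2, 3): C5 above A4
  -> R1 @ bar 2 tick 0 v(0, 3): A3/A4 P8 -> B3/B4 P8 similar
  -> R3 @ bar 2 tick 0 v(2, 3): D5 above B4
  -> R4 @ bar 2 tick 0 v(0, 1): B3/C5 m2 untreated
  -> R3 @ bar 2 tick 1 v(2, 3): D5 above B4
  -> R3 @ bar 2 tick 2 v(2, 3): D5 above B4
  -> R3 @ bar 2 tick 3 v(2, 3): D5 above B4
  -> R1 @ bar 3 tick 0 v(0, 3): B3/B4 P8 -> C4/C5 P8 similar
  -> R4 @ bar 3 tick 0 v(0, 2): C4/B4 M7 untreated
  -> R2 @ bar 4 tick 0 v(0, 1): C4/A4 M6 -> D4/D5 P8 similar
  -> R3 @ bar 4 tick 0 v(1, 2): D5 above C5
  -> R3 @ bar 4 tick 0 v(2, 3): C5 above A4
  -> R4 @ bar 4 tick 0 v(0, 2): D4/C5 m7 untreated
  -> R3 @ bar 4 tick 1 v(1, 2): D5 above C5
  -> R3 @ bar 4 tick 1 v(2, 3): C5 above A4
  -> R3 @ bar 4 tick 2 v(1, 2): D5 above C5
  -> R3 @ bar 4 tick 2 v(2, 3): C5 above A4
  -> R3 @ bar 4 tick 3 v(1, 2): D5 above C5
  -> R3 @ bar 4 tick 3 v(2, 3): C5 above A4
  -> R1 @ bar 5 tick 0 v(0, 1): D4/D5 P8 -> E4/E5 P8 similar
  -> R2 @ bar 5 tick 0 v(2, 3): C5/A4 m3 -> D5/D5 P1 similar
  -> R3 @ bar 5 tick 0 v(1, 2): E5 above D5
  -> R4 @ bar 5 tick 0 v(0, 2): E4/D5 m7 untreated
  -> R4 @ bar 5 tick 0 v(0, 3): E4/D5 m7 untreated
  -> R3 @ bar 5 tick 1 v(1, 2): E5 above D5
  -> R3 @ bar 5 tick 2 v(1, 2): E5 above D5
  -> R3 @ bar 5 tick 3 v(1, 2): E5 above D5
  -> R2 @ bar 6 tick 0 v(0, 3): E4/D5 m7 -> C4/C5 P8 similar
  -> R3 @ bar 6 tick 0 v(1, 2): D5 above B4
  -> R4 @ bar 6 tick 0 v(0, 1): C4/D5 M2 untreated
  -> R4 @ bar 6 tick 0 v(0, 2): C4/B4 M7 untreated
  -> R3 @ bar 6 tick 1 v(1, 2): D5 above B4
  -> R3 @ bar 6 tick 2 v(1, 2): D5 above B4
  -> R3 @ bar 6 tick 3 v(1, 2): D5 above B4
  -> R1 @ bar 7 tick 0 v(0, 3): C4/C5 P8 -> F3/F4 P8 similar
  -> R2 @ bar 7 tick 0 v(1, 2): D5/B4 m3 -> D4/A4 P5 similar
  -> R3 @ bar 7 tick 0 v(2, 3): A4 above F4
  -> R8 @ bar 7 tick 0 v(0, 3): penult P8 not 3rd/6th
  -> R3 @ bar 7 tick 1 v(2, 3): A4 above F4
  -> R3 @ bar 7 tick 2 v(2, 3): A4 above F4
  -> R3 @ bar 7 tick 3 v(2, 3): A4 above F4
  -> R1 @ bar 8 tick 0 v(1, 2): D4/A4 P5 -> G4/D5 P5 similar
  -> R2 @ bar 8 tick 0 v(0, 1): F3/D4 M6 -> G3/G4 P8 similar
  -> R2 @ bar 8 tick 0 v(0, 2): F3/A4 M3 -> G3/D5 P5 similar
  -> R3 @ bar 8 tick 0 v(2, 3): D5 above B4
  -> R7 @ bar 8 tick 0 v(3,): F4->B4 leap 6st
  -> R3 @ bar 8 tick 1 v(2, 3): D5 above B4
  -> R3 @ bar 8 tick 2 v(2, 3): D5 above B4
  -> R3 @ bar 8 tick 3 v(2, 3): D5 above B4
  -> R6 @ bar 8 tick 3 v(0, 3): closes on M3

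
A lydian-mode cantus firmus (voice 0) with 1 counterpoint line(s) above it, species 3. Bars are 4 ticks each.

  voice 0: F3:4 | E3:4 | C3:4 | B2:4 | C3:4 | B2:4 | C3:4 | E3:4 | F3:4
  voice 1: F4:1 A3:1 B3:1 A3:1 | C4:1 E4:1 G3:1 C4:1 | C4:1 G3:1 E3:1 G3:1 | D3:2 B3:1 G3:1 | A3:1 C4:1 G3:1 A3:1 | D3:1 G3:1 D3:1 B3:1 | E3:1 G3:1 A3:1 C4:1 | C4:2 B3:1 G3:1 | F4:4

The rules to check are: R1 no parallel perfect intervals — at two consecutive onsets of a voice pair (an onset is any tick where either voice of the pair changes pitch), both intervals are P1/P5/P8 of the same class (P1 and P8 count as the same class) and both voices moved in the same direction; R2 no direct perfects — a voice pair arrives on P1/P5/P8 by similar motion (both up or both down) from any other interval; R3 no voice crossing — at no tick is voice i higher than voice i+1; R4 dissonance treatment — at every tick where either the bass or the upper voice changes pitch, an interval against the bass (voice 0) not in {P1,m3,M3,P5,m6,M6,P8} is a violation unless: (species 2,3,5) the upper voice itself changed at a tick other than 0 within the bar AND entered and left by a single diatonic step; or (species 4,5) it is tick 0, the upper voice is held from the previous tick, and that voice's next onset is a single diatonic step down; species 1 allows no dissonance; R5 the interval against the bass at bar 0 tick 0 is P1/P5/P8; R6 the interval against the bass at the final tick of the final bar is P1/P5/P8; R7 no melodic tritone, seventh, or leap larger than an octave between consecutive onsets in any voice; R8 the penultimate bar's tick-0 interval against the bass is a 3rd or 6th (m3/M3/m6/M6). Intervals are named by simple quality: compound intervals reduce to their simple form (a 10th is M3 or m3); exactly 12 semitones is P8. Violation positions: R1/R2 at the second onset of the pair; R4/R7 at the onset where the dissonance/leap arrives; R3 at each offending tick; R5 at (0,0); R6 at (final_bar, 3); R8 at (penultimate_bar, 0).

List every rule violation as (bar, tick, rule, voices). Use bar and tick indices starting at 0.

bar 0: v0=F3 v1=F4 downbeat P8
bar 1: v0=E3 v1=C4 downbeat m6
bar 2: v0=C3 v1=C4 downbeat P8
bar 3: v0=B2 v1=D3 downbeat m3
bar 4: v0=C3 v1=A3 downbeat M6
bar 5: v0=B2 v1=D3 downbeat m3
bar 6: v0=C3 v1=E3 downbeat M3
bar 7: v0=E3 v1=C4 downbeat m6
bar 8: v0=F3 v1=F4 downbeat P8
  -> R2 @ bar 8 tick 0 v(0, 1): E3/G3 m3 -> F3/F4 P8 similar
  -> R7 @ bar 8 tick 0 v(1,): G3->F4 leap 10st

(8, 0, R2, (0, 1))
(8, 0, R7, (1,))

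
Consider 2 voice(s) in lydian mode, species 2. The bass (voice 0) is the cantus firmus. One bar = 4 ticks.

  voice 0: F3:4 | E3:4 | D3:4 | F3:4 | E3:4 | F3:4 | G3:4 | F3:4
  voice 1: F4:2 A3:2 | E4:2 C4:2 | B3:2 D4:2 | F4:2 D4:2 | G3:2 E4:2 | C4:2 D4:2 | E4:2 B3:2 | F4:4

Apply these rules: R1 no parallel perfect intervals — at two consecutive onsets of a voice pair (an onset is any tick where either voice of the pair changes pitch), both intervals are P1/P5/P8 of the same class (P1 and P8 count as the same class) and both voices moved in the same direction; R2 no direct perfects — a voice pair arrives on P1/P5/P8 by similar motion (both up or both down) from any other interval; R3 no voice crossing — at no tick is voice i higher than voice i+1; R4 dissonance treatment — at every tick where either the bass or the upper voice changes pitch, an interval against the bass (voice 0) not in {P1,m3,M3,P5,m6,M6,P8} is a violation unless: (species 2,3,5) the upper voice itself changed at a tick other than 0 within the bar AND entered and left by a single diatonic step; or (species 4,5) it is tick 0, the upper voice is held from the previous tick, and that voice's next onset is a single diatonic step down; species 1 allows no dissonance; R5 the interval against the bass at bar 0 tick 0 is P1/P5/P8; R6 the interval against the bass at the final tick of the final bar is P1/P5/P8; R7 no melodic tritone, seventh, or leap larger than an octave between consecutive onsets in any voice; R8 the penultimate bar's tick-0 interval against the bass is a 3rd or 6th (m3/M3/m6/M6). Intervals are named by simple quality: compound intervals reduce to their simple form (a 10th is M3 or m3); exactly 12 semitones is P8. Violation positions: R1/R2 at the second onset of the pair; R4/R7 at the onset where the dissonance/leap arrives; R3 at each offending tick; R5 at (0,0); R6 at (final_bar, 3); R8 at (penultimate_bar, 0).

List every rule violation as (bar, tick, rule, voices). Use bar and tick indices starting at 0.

(3, 0, R1, (0, 1))
(7, 0, R7, (1,))

bar 0: v0=F3 v1=F4 downbeat P8
bar 1: v0=E3 v1=E4 downbeat P8
bar 2: v0=D3 v1=B3 downbeat M6
bar 3: v0=F3 v1=F4 downbeat P8
bar 4: v0=E3 v1=G3 downbeat m3
bar 5: v0=F3 v1=C4 downbeat P5
bar 6: v0=G3 v1=E4 downbeat M6
bar 7: v0=F3 v1=F4 downbeat P8
  -> R1 @ bar 3 tick 0 v(0, 1): D3/D4 P8 -> F3/F4 P8 similar
  -> R7 @ bar 7 tick 0 v(1,): B3->F4 leap 6st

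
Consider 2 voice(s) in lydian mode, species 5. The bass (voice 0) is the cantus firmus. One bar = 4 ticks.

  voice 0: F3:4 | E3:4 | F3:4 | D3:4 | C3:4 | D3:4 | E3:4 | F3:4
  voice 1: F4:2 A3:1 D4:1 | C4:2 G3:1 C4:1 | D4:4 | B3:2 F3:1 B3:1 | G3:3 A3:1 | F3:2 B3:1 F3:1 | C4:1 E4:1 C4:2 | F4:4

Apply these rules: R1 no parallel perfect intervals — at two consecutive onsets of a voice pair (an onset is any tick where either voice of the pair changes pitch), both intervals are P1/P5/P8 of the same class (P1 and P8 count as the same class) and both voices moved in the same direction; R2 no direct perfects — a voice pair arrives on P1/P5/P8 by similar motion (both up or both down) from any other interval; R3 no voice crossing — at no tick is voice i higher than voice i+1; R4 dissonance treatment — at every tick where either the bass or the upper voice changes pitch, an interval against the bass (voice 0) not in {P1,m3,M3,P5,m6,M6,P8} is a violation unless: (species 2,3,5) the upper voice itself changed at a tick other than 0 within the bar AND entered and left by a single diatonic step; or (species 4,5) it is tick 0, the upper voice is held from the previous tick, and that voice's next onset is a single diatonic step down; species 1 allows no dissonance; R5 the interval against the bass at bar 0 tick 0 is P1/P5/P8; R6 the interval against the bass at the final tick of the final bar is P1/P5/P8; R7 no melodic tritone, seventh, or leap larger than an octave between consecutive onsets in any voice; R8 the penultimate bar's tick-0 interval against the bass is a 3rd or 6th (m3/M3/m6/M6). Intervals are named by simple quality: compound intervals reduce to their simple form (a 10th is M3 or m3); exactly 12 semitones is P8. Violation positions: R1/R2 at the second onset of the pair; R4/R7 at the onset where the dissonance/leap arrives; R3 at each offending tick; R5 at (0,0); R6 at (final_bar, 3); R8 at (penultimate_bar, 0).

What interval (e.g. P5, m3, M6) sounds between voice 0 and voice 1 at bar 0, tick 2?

M3

voice 0=F3 voice 1=A3 -> M3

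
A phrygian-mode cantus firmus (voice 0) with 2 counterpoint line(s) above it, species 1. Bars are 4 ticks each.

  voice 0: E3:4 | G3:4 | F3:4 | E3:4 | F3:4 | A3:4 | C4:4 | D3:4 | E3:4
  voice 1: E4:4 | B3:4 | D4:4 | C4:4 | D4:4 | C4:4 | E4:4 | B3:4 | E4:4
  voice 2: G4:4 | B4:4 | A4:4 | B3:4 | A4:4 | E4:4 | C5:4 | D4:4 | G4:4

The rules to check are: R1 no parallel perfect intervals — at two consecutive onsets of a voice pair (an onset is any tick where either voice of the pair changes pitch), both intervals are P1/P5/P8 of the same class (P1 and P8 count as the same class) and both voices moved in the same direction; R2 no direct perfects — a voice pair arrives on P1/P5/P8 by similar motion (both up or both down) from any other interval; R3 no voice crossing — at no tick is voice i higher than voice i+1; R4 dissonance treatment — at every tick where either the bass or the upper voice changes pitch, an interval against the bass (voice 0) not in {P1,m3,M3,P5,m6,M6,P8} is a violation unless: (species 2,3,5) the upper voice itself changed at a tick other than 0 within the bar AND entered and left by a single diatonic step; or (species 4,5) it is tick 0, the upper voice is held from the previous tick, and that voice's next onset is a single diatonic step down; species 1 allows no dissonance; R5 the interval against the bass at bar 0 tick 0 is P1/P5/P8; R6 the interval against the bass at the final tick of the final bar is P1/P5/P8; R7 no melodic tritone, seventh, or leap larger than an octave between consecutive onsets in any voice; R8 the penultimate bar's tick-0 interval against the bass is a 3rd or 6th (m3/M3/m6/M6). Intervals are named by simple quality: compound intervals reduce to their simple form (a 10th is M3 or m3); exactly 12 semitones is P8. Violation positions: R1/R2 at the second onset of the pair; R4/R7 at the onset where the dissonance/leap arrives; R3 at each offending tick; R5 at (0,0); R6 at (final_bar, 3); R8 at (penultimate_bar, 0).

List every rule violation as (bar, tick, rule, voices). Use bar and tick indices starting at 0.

bar 0: v0=E3 v1=E4 v2=G4 downbeat m3
bar 1: v0=G3 v1=B3 v2=B4 downbeat M3
bar 2: v0=F3 v1=D4 v2=A4 downbeat M3
bar 3: v0=E3 v1=C4 v2=B3 downbeat P5
bar 4: v0=F3 v1=D4 v2=A4 downbeat M3
bar 5: v0=A3 v1=C4 v2=E4 downbeat P5
bar 6: v0=C4 v1=E4 v2=C5 downbeat P8
bar 7: v0=D3 v1=B3 v2=D4 downbeat P8
bar 8: v0=E3 v1=E4 v2=G4 downbeat m3
  -> R5 @ bar 0 tick 0 v(0, 2): opens on m3
  -> R2 @ bar 3 tick 0 v(0, 2): F3/A4 M3 -> E3/B3 P5 similar
  -> R3 @ bar 3 tick 0 v(1, 2): C4 above B3
  -> R7 @ bar 3 tick 0 v(2,): A4->B3 leap 10st
  -> R3 @ bar 3 tick 1 v(1, 2): C4 above B3
  -> R3 @ bar 3 tick 2 v(1, 2): C4 above B3
  -> R3 @ bar 3 tick 3 v(1, 2): C4 above B3
  -> R2 @ bar 4 tick 0 v(1, 2): C4/B3 m2 -> D4/A4 P5 similar
  -> R7 @ bar 4 tick 0 v(2,): B3->A4 leap 10st
  -> R2 @ bar 6 tick 0 v(0, 2): A3/E4 P5 -> C4/C5 P8 similar
  -> R1 @ bar 7 tick 0 v(0, 2): C4/C5 P8 -> D3/D4 P8 similar
  -> R7 @ bar 7 tick 0 v(0,): C4->D3 leap 10st
  -> R7 @ bar 7 tick 0 v(2,): C5->D4 leap 10st
  -> R8 @ bar 7 tick 0 v(0, 2): penult P8 not 3rd/6th
  -> R2 @ bar 8 tick 0 v(0, 1): D3/B3 M6 -> E3/E4 P8 similar
  -> R6 @ bar 8 tick 3 v(0, 2): closes on m3

(0, 0, R5, (0, 2))
(3, 0, R2, (0, 2))
(3, 0, R3, (1, 2))
(3, 0, R7, (2,))
(3, 1, R3, (1, 2))
(3, 2, R3, (1, 2))
(3, 3, R3, (1, 2))
(4, 0, R2, (1, 2))
(4, 0, R7, (2,))
(6, 0, R2, (0, 2))
(7, 0, R1, (0, 2))
(7, 0, R7, (0,))
(7, 0, R7, (2,))
(7, 0, R8, (0, 2))
(8, 0, R2, (0, 1))
(8, 3, R6, (0, 2))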